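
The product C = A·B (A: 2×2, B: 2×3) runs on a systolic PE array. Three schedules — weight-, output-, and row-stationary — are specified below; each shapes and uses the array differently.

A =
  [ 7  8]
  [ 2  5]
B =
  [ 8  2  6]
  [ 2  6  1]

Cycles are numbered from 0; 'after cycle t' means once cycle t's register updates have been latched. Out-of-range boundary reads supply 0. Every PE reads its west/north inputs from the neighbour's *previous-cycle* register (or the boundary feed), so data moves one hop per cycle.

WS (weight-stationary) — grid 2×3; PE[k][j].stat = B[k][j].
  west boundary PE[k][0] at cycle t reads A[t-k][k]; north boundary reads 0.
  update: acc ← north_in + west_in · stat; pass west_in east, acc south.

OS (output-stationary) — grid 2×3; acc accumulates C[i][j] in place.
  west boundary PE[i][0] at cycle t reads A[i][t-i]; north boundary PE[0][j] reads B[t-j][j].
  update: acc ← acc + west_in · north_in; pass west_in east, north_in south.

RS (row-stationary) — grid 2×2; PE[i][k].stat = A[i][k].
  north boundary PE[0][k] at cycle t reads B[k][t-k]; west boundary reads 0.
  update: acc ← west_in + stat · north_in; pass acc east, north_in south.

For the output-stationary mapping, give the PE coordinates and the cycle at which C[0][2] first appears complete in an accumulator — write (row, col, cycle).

OS: C[0][2] accumulates in PE[0][2]:
  0: (0,2).acc=0  regs=<0,0>
  1: (0,2).acc=0  regs=<0,0>
  2: (0,2).acc=42  regs=<7,6>
  3: (0,2).acc=50  regs=<8,1>

(row, col, cycle) = (0, 2, 3)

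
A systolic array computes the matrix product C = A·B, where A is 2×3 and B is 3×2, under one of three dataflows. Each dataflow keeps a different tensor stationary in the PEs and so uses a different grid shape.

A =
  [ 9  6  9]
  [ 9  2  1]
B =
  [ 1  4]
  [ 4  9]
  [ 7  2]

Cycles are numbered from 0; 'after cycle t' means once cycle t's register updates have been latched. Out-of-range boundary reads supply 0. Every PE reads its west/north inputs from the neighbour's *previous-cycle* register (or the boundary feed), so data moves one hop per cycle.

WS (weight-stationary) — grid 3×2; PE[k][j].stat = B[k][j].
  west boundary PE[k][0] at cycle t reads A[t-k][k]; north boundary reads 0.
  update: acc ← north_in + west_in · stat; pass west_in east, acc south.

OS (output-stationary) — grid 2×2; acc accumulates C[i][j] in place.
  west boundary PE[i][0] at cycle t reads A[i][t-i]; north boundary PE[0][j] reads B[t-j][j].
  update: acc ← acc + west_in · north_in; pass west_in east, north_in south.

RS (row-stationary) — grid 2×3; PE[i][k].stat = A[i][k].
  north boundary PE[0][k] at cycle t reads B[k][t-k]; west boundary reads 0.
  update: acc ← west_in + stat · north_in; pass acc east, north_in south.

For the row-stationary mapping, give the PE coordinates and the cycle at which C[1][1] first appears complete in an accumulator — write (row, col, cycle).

RS — PE[1][2] is where C[1][1] collects:
  after 0 — PE[1][2] acc=0, pass-E 0, pass-S 0
  after 1 — PE[1][2] acc=0, pass-E 0, pass-S 0
  after 2 — PE[1][2] acc=0, pass-E 0, pass-S 0
  after 3 — PE[1][2] acc=24, pass-E 24, pass-S 7
  after 4 — PE[1][2] acc=56, pass-E 56, pass-S 2

(row, col, cycle) = (1, 2, 4)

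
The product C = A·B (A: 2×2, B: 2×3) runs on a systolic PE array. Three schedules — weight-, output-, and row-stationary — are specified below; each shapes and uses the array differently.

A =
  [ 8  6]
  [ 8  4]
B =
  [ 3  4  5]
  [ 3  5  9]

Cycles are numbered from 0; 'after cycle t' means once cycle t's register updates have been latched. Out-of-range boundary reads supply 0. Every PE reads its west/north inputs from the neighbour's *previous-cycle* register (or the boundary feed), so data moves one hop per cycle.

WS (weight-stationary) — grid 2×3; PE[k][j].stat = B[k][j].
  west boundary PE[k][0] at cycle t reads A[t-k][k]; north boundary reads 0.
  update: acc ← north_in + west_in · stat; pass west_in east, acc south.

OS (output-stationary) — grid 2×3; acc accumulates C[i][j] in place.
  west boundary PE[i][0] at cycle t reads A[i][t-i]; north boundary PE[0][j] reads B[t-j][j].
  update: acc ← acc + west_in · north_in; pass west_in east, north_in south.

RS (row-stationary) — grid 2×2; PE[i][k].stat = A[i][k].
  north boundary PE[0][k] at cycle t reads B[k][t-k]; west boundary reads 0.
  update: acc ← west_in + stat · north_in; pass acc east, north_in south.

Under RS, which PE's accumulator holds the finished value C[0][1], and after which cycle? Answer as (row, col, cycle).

(row, col, cycle) = (0, 1, 2)

Under RS, C[0][1] lands at PE[0][1]:
  @0  [0,1]  acc 0  |  →0  ↓0
  @1  [0,1]  acc 42  |  →42  ↓3
  @2  [0,1]  acc 62  |  →62  ↓5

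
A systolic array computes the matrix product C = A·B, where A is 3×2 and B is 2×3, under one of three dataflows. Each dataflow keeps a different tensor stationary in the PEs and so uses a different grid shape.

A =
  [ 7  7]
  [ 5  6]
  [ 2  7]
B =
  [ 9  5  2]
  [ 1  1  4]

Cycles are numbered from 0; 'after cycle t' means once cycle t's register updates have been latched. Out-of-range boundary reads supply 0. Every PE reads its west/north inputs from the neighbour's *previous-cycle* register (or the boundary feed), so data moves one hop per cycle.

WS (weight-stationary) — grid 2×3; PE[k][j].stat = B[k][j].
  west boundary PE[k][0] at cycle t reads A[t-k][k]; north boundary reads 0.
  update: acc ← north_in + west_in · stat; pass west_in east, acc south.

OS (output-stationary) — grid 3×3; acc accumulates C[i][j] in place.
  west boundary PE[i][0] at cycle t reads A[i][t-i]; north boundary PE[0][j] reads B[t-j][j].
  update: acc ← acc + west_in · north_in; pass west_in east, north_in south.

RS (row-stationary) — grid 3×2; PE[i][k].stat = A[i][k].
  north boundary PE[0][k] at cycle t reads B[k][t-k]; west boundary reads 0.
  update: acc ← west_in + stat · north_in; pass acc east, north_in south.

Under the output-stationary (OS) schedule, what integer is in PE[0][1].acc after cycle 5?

Tracing OS — 3×3 array, target PE[0][1]:
  @0  [0,0]  acc 63  |  →7  ↓9
  @0  [0,1]  acc 0  |  →0  ↓0
  @1  [0,0]  acc 70  |  →7  ↓1
  @1  [0,1]  acc 35  |  →7  ↓5
  @2  [0,0]  acc 70  |  →0  ↓0
  @2  [0,1]  acc 42  |  →7  ↓1
  @3  [0,0]  acc 70  |  →0  ↓0
  @3  [0,1]  acc 42  |  →0  ↓0
  @4  [0,0]  acc 70  |  →0  ↓0
  @4  [0,1]  acc 42  |  →0  ↓0
  @5  [0,0]  acc 70  |  →0  ↓0
  @5  [0,1]  acc 42  |  →0  ↓0

PE[0][1].acc = 42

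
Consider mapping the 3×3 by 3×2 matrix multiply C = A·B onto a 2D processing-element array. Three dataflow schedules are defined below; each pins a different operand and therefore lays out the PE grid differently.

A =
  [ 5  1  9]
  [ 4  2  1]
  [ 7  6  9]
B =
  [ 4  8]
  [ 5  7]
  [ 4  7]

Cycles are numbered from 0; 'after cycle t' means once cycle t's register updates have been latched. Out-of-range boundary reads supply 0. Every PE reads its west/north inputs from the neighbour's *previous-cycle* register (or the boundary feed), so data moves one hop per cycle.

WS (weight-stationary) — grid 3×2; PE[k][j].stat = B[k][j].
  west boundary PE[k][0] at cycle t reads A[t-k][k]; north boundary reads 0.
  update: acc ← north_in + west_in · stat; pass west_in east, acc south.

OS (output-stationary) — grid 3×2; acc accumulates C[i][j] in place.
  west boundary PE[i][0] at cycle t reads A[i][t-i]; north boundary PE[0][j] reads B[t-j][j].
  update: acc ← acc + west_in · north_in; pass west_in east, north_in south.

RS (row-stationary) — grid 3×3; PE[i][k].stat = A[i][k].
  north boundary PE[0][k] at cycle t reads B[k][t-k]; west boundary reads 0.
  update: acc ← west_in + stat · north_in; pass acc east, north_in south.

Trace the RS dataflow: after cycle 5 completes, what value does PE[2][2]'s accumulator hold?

RS on a 3×3 grid — tracing PE[2][2] and its feeders:
  @0  [1,2]  acc 0  |  →0  ↓0
  @0  [2,1]  acc 0  |  →0  ↓0
  @0  [2,2]  acc 0  |  →0  ↓0
  @1  [1,2]  acc 0  |  →0  ↓0
  @1  [2,1]  acc 0  |  →0  ↓0
  @1  [2,2]  acc 0  |  →0  ↓0
  @2  [1,2]  acc 0  |  →0  ↓0
  @2  [2,1]  acc 0  |  →0  ↓0
  @2  [2,2]  acc 0  |  →0  ↓0
  @3  [1,2]  acc 30  |  →30  ↓4
  @3  [2,1]  acc 58  |  →58  ↓5
  @3  [2,2]  acc 0  |  →0  ↓0
  @4  [1,2]  acc 53  |  →53  ↓7
  @4  [2,1]  acc 98  |  →98  ↓7
  @4  [2,2]  acc 94  |  →94  ↓4
  @5  [1,2]  acc 0  |  →0  ↓0
  @5  [2,1]  acc 0  |  →0  ↓0
  @5  [2,2]  acc 161  |  →161  ↓7

PE[2][2].acc = 161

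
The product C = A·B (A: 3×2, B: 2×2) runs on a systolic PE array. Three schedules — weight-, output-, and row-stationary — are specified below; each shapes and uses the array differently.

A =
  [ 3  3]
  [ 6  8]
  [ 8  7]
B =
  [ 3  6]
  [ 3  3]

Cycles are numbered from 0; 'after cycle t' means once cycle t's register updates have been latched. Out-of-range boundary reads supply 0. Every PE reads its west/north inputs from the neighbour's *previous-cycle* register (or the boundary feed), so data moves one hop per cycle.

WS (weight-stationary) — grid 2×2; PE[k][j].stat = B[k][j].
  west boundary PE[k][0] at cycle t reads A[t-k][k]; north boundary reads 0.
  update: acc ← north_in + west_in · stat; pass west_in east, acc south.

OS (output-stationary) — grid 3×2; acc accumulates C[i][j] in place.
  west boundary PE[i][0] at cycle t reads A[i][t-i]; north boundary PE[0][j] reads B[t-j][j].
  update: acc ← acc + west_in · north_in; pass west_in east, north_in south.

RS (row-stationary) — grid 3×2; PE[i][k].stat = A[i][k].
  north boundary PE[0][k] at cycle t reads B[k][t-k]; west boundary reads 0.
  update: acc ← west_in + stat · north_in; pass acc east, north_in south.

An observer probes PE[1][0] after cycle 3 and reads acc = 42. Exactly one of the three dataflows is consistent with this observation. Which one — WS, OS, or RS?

WS (2×2 grid), PE[1][0]:
  step 0 · PE1,0: acc=0; fwd→0 fwd↓0
  step 1 · PE1,0: acc=18; fwd→3 fwd↓18
  step 2 · PE1,0: acc=42; fwd→8 fwd↓42
  step 3 · PE1,0: acc=45; fwd→7 fwd↓45
OS (3×2 grid), PE[1][0]:
  step 0 · PE1,0: acc=0; fwd→0 fwd↓0
  step 1 · PE1,0: acc=18; fwd→6 fwd↓3
  step 2 · PE1,0: acc=42; fwd→8 fwd↓3
  step 3 · PE1,0: acc=42; fwd→0 fwd↓0
RS (3×2 grid), PE[1][0]:
  step 0 · PE1,0: acc=0; fwd→0 fwd↓0
  step 1 · PE1,0: acc=18; fwd→18 fwd↓3
  step 2 · PE1,0: acc=36; fwd→36 fwd↓6
  step 3 · PE1,0: acc=0; fwd→0 fwd↓0

dataflow = OS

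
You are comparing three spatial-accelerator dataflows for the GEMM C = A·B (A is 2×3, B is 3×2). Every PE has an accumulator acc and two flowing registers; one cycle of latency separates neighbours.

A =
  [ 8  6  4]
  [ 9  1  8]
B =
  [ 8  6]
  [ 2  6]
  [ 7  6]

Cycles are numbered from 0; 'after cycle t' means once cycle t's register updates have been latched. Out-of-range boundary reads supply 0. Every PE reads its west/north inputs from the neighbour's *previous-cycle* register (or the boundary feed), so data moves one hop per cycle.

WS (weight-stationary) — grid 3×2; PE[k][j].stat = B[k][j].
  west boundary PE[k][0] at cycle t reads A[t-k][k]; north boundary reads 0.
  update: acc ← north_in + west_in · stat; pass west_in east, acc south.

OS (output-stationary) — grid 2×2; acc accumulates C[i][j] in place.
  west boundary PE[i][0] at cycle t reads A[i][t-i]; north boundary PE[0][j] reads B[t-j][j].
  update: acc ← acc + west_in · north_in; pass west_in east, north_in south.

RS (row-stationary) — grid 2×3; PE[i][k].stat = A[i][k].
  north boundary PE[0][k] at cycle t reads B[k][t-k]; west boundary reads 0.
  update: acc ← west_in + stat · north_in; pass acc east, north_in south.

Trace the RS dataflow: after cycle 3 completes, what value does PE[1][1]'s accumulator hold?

PE[1][1].acc = 60

RS (2×3). Following PE[1][1] plus its west/north inputs:
  @0  [0,1]  acc 0  |  →0  ↓0
  @0  [1,0]  acc 0  |  →0  ↓0
  @0  [1,1]  acc 0  |  →0  ↓0
  @1  [0,1]  acc 76  |  →76  ↓2
  @1  [1,0]  acc 72  |  →72  ↓8
  @1  [1,1]  acc 0  |  →0  ↓0
  @2  [0,1]  acc 84  |  →84  ↓6
  @2  [1,0]  acc 54  |  →54  ↓6
  @2  [1,1]  acc 74  |  →74  ↓2
  @3  [0,1]  acc 0  |  →0  ↓0
  @3  [1,0]  acc 0  |  →0  ↓0
  @3  [1,1]  acc 60  |  →60  ↓6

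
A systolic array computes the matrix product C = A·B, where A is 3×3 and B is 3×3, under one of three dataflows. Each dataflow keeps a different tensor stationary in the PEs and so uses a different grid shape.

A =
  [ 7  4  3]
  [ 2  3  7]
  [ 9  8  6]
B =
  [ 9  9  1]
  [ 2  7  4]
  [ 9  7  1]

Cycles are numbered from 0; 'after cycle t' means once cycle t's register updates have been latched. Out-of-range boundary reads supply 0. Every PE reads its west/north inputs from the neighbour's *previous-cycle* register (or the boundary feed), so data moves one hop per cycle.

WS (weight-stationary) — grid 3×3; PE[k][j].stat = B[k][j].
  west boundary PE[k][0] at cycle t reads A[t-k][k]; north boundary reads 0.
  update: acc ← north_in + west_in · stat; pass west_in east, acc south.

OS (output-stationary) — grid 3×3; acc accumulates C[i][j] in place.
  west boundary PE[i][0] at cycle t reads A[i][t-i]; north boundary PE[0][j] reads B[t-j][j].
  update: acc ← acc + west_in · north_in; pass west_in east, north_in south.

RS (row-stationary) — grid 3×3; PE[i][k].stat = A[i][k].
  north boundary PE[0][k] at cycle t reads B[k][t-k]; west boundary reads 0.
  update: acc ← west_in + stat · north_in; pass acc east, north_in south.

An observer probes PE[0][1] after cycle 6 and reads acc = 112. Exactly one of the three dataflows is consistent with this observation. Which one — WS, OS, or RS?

dataflow = OS

— WS: 3×3; PE[0][1] trace:
  @0  [0,1]  acc 0  |  →0  ↓0
  @1  [0,1]  acc 63  |  →7  ↓63
  @2  [0,1]  acc 18  |  →2  ↓18
  @3  [0,1]  acc 81  |  →9  ↓81
  @4  [0,1]  acc 0  |  →0  ↓0
  @5  [0,1]  acc 0  |  →0  ↓0
  @6  [0,1]  acc 0  |  →0  ↓0
— OS: 3×3; PE[0][1] trace:
  @0  [0,1]  acc 0  |  →0  ↓0
  @1  [0,1]  acc 63  |  →7  ↓9
  @2  [0,1]  acc 91  |  →4  ↓7
  @3  [0,1]  acc 112  |  →3  ↓7
  @4  [0,1]  acc 112  |  →0  ↓0
  @5  [0,1]  acc 112  |  →0  ↓0
  @6  [0,1]  acc 112  |  →0  ↓0
— RS: 3×3; PE[0][1] trace:
  @0  [0,1]  acc 0  |  →0  ↓0
  @1  [0,1]  acc 71  |  →71  ↓2
  @2  [0,1]  acc 91  |  →91  ↓7
  @3  [0,1]  acc 23  |  →23  ↓4
  @4  [0,1]  acc 0  |  →0  ↓0
  @5  [0,1]  acc 0  |  →0  ↓0
  @6  [0,1]  acc 0  |  →0  ↓0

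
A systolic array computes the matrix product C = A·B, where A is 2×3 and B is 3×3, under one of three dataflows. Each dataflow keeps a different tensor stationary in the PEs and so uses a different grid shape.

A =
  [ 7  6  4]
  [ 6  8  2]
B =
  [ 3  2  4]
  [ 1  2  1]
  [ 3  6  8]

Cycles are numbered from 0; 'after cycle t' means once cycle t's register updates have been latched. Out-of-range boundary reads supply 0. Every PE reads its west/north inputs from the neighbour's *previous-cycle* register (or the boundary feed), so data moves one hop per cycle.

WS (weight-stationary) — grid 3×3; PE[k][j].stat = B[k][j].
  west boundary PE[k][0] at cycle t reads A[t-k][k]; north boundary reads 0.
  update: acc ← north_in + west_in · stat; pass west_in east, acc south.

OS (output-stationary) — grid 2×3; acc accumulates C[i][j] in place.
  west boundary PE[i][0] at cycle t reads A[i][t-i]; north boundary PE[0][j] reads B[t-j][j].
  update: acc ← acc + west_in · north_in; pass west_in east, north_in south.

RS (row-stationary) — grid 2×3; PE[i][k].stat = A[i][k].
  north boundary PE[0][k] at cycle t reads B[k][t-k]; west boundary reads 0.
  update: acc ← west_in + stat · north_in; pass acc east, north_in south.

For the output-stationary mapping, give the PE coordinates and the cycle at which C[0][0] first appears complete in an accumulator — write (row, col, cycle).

(row, col, cycle) = (0, 0, 2)

Under OS, C[0][0] lands at PE[0][0]:
  c0 r0c0: 21 / 7 / 3
  c1 r0c0: 27 / 6 / 1
  c2 r0c0: 39 / 4 / 3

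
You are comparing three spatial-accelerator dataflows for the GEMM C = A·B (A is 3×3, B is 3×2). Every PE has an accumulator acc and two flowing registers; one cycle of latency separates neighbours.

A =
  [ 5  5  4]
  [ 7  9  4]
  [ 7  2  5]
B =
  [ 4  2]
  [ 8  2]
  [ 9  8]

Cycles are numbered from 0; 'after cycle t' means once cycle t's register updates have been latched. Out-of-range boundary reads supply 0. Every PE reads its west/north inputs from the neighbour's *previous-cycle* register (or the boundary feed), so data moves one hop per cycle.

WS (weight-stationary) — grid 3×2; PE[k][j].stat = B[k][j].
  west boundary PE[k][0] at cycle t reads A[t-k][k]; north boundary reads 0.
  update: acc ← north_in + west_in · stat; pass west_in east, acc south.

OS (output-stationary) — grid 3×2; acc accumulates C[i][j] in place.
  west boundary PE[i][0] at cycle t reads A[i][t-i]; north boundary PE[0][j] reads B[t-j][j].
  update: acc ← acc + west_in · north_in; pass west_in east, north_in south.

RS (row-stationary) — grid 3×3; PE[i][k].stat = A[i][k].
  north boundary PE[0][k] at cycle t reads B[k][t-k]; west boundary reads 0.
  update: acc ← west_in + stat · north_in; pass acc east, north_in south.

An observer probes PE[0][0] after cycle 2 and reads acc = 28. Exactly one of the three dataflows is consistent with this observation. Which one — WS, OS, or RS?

Under WS (3×2), PE[0][0]:
  [0] (0,0) acc=20 (h:5 v:20)
  [1] (0,0) acc=28 (h:7 v:28)
  [2] (0,0) acc=28 (h:7 v:28)
Under OS (3×2), PE[0][0]:
  [0] (0,0) acc=20 (h:5 v:4)
  [1] (0,0) acc=60 (h:5 v:8)
  [2] (0,0) acc=96 (h:4 v:9)
Under RS (3×3), PE[0][0]:
  [0] (0,0) acc=20 (h:20 v:4)
  [1] (0,0) acc=10 (h:10 v:2)
  [2] (0,0) acc=0 (h:0 v:0)

dataflow = WS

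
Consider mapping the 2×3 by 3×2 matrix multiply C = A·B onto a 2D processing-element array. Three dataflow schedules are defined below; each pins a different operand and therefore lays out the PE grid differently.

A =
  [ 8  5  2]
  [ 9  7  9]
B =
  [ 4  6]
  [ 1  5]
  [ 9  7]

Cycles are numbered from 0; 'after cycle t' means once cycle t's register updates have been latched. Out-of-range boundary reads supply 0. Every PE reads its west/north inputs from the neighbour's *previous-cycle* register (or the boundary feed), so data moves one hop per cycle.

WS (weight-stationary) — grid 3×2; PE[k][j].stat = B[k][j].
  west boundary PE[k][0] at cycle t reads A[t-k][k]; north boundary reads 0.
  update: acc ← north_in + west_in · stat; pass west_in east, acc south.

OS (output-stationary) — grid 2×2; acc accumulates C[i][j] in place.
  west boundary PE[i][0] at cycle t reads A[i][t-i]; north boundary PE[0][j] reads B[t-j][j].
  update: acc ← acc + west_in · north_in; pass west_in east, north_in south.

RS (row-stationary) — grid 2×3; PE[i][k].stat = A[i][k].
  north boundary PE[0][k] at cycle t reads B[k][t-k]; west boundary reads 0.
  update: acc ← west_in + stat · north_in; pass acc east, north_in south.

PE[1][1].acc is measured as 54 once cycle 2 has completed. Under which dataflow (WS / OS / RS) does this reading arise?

dataflow = OS

WS [3×2] PE[1][1] across cycles:
  cycle 0: PE[1][1] → acc 0, east 0, south 0
  cycle 1: PE[1][1] → acc 0, east 0, south 0
  cycle 2: PE[1][1] → acc 73, east 5, south 73
OS [2×2] PE[1][1] across cycles:
  cycle 0: PE[1][1] → acc 0, east 0, south 0
  cycle 1: PE[1][1] → acc 0, east 0, south 0
  cycle 2: PE[1][1] → acc 54, east 9, south 6
RS [2×3] PE[1][1] across cycles:
  cycle 0: PE[1][1] → acc 0, east 0, south 0
  cycle 1: PE[1][1] → acc 0, east 0, south 0
  cycle 2: PE[1][1] → acc 43, east 43, south 1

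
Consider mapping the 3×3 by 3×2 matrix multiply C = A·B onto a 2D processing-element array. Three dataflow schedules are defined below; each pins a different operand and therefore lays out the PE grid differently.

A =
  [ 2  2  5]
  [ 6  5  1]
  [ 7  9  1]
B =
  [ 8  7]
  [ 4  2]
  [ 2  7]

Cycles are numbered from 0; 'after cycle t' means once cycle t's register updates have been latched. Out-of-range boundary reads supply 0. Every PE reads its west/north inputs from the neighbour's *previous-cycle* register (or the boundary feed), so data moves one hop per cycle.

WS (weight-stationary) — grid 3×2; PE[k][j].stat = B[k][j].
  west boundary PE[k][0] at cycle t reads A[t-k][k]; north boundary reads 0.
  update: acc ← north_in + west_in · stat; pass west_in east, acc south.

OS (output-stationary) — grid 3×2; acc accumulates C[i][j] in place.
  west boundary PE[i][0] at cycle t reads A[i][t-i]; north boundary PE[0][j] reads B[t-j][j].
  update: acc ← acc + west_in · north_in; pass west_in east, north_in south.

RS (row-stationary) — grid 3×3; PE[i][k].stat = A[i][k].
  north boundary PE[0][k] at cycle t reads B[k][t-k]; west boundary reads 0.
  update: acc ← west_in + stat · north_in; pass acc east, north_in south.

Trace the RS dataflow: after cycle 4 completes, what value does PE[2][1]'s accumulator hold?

PE[2][1].acc = 67

Tracing RS — 3×3 array, target PE[2][1]:
  step 0 · PE1,1: acc=0; fwd→0 fwd↓0
  step 0 · PE2,0: acc=0; fwd→0 fwd↓0
  step 0 · PE2,1: acc=0; fwd→0 fwd↓0
  step 1 · PE1,1: acc=0; fwd→0 fwd↓0
  step 1 · PE2,0: acc=0; fwd→0 fwd↓0
  step 1 · PE2,1: acc=0; fwd→0 fwd↓0
  step 2 · PE1,1: acc=68; fwd→68 fwd↓4
  step 2 · PE2,0: acc=56; fwd→56 fwd↓8
  step 2 · PE2,1: acc=0; fwd→0 fwd↓0
  step 3 · PE1,1: acc=52; fwd→52 fwd↓2
  step 3 · PE2,0: acc=49; fwd→49 fwd↓7
  step 3 · PE2,1: acc=92; fwd→92 fwd↓4
  step 4 · PE1,1: acc=0; fwd→0 fwd↓0
  step 4 · PE2,0: acc=0; fwd→0 fwd↓0
  step 4 · PE2,1: acc=67; fwd→67 fwd↓2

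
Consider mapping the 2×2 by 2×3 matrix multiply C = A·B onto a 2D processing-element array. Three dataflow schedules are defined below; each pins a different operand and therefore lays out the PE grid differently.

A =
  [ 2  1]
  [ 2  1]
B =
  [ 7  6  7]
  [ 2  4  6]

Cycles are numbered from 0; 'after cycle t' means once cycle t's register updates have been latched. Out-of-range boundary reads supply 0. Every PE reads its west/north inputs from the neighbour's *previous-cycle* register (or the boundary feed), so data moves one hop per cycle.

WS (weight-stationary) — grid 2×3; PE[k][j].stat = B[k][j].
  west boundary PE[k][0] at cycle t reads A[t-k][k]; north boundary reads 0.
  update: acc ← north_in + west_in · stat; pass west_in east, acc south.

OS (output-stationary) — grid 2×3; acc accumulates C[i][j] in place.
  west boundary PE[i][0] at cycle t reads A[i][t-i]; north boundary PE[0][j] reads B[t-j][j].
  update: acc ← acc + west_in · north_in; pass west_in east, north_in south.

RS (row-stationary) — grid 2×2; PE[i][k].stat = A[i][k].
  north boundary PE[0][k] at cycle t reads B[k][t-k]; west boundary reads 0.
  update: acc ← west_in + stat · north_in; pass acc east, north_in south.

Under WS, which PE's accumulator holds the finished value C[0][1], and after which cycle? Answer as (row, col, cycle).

Under WS, C[0][1] lands at PE[1][1]:
  0: (1,1).acc=0  regs=<0,0>
  1: (1,1).acc=0  regs=<0,0>
  2: (1,1).acc=16  regs=<1,16>

(row, col, cycle) = (1, 1, 2)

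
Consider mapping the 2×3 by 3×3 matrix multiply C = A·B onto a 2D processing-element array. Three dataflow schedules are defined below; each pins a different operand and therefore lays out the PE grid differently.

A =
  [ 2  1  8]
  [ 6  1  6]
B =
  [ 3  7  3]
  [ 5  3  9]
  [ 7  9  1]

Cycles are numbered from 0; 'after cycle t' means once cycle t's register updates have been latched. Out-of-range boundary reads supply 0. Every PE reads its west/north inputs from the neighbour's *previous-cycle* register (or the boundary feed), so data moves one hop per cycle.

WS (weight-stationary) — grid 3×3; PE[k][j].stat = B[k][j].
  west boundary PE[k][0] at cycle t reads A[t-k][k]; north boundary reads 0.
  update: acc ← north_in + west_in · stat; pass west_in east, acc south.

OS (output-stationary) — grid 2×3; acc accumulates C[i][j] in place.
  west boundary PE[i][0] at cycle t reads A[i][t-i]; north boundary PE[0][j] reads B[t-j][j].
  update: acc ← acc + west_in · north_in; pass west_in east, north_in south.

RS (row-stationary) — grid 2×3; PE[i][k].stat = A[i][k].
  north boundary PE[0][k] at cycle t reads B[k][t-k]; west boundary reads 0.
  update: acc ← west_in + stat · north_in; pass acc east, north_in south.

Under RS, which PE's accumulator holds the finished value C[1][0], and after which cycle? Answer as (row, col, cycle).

RS: C[1][0] accumulates in PE[1][2]:
  0: (1,2).acc=0  regs=<0,0>
  1: (1,2).acc=0  regs=<0,0>
  2: (1,2).acc=0  regs=<0,0>
  3: (1,2).acc=65  regs=<65,7>

(row, col, cycle) = (1, 2, 3)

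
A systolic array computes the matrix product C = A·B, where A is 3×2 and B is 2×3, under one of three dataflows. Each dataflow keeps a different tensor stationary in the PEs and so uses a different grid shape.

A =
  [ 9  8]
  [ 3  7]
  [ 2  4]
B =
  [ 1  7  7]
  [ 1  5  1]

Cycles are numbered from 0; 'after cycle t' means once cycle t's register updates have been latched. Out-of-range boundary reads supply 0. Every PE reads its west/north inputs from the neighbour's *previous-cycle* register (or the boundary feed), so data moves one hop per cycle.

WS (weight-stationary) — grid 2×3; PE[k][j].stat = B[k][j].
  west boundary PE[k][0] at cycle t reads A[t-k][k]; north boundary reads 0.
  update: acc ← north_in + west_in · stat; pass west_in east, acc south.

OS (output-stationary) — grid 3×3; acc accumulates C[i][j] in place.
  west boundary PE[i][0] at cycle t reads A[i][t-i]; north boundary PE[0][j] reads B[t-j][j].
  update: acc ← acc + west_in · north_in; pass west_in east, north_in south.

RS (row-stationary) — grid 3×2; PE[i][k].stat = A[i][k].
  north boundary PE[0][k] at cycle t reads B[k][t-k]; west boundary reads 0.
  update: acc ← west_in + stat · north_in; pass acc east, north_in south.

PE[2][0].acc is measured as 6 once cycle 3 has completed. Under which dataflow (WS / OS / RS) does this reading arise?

WS: PE[2][0] is outside its 2×3 grid.
OS (3×3 grid), PE[2][0]:
  [0] (2,0) acc=0 (h:0 v:0)
  [1] (2,0) acc=0 (h:0 v:0)
  [2] (2,0) acc=2 (h:2 v:1)
  [3] (2,0) acc=6 (h:4 v:1)
RS (3×2 grid), PE[2][0]:
  [0] (2,0) acc=0 (h:0 v:0)
  [1] (2,0) acc=0 (h:0 v:0)
  [2] (2,0) acc=2 (h:2 v:1)
  [3] (2,0) acc=14 (h:14 v:7)

dataflow = OS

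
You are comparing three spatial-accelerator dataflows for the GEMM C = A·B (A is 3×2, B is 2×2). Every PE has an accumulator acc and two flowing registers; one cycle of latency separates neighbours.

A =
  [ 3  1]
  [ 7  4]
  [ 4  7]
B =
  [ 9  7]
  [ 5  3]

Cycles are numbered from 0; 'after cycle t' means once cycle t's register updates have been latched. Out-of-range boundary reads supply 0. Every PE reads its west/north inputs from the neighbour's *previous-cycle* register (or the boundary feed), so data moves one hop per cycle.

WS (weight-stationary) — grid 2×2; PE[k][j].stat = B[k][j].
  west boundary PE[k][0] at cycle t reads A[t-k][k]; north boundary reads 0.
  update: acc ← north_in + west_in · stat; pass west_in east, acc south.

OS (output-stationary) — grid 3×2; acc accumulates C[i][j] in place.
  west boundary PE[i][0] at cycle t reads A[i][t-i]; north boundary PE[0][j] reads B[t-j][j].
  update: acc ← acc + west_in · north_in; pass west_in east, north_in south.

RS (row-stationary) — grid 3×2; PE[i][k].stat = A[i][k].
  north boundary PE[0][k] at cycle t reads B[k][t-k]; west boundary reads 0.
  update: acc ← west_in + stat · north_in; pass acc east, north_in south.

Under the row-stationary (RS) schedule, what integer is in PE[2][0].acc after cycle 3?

RS 3×2: PE[2][0] cycle-by-cycle (with neighbour feeds):
  step 0 · PE1,0: acc=0; fwd→0 fwd↓0
  step 0 · PE2,0: acc=0; fwd→0 fwd↓0
  step 1 · PE1,0: acc=63; fwd→63 fwd↓9
  step 1 · PE2,0: acc=0; fwd→0 fwd↓0
  step 2 · PE1,0: acc=49; fwd→49 fwd↓7
  step 2 · PE2,0: acc=36; fwd→36 fwd↓9
  step 3 · PE1,0: acc=0; fwd→0 fwd↓0
  step 3 · PE2,0: acc=28; fwd→28 fwd↓7

PE[2][0].acc = 28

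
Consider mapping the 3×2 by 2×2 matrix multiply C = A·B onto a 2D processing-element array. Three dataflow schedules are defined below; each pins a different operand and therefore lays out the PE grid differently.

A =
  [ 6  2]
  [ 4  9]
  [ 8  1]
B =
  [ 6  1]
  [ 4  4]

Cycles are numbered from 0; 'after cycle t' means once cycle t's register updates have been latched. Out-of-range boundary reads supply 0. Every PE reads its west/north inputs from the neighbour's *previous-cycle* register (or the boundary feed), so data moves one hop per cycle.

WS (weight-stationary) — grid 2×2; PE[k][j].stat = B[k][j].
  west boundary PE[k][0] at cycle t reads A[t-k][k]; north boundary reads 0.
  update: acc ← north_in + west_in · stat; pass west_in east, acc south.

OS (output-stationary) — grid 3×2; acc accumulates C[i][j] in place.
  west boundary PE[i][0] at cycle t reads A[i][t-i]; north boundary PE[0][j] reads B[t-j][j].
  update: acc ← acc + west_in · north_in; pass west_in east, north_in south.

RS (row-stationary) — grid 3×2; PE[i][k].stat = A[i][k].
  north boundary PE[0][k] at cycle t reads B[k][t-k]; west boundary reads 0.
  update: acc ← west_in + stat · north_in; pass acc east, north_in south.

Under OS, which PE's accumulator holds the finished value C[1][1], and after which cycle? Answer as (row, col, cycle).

OS: C[1][1] accumulates in PE[1][1]:
  0: (1,1).acc=0  regs=<0,0>
  1: (1,1).acc=0  regs=<0,0>
  2: (1,1).acc=4  regs=<4,1>
  3: (1,1).acc=40  regs=<9,4>

(row, col, cycle) = (1, 1, 3)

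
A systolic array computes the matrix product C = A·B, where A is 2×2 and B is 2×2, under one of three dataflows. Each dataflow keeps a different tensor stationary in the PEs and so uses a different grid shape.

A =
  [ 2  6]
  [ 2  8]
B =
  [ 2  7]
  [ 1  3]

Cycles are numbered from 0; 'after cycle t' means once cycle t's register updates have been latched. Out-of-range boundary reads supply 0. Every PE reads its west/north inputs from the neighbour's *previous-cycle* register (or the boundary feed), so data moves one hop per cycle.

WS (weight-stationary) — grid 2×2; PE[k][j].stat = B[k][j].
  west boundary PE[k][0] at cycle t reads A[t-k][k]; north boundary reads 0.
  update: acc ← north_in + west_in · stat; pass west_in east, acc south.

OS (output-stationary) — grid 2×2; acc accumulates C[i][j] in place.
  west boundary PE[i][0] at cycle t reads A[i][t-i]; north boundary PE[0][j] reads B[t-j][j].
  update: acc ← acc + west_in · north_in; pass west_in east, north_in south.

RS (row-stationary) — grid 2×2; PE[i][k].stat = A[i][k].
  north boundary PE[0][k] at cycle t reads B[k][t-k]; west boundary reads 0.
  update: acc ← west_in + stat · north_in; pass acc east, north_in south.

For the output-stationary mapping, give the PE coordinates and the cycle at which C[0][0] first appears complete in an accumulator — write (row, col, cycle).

Under OS, C[0][0] lands at PE[0][0]:
  0: (0,0).acc=4  regs=<2,2>
  1: (0,0).acc=10  regs=<6,1>

(row, col, cycle) = (0, 0, 1)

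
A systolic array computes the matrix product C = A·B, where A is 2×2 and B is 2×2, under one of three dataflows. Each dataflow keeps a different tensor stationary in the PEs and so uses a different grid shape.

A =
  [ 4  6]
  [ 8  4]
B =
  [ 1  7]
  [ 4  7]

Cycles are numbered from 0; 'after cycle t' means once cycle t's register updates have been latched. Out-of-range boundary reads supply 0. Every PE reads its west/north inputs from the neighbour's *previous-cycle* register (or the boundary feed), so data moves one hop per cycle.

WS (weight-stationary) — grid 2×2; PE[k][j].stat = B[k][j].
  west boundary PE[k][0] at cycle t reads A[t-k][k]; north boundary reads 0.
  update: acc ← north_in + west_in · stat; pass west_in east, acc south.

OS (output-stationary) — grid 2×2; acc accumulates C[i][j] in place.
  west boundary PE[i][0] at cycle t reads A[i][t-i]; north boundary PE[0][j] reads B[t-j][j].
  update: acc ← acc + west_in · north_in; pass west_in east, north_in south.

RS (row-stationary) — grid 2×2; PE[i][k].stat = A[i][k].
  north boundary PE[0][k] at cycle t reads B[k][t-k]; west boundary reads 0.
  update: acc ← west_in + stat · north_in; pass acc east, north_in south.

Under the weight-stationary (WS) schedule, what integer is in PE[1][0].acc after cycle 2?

PE[1][0].acc = 24

WS (2×2). Following PE[1][0] plus its west/north inputs:
  t=0 PE[0][0]: acc=4 h=4 v=4
  t=0 PE[1][0]: acc=0 h=0 v=0
  t=1 PE[0][0]: acc=8 h=8 v=8
  t=1 PE[1][0]: acc=28 h=6 v=28
  t=2 PE[0][0]: acc=0 h=0 v=0
  t=2 PE[1][0]: acc=24 h=4 v=24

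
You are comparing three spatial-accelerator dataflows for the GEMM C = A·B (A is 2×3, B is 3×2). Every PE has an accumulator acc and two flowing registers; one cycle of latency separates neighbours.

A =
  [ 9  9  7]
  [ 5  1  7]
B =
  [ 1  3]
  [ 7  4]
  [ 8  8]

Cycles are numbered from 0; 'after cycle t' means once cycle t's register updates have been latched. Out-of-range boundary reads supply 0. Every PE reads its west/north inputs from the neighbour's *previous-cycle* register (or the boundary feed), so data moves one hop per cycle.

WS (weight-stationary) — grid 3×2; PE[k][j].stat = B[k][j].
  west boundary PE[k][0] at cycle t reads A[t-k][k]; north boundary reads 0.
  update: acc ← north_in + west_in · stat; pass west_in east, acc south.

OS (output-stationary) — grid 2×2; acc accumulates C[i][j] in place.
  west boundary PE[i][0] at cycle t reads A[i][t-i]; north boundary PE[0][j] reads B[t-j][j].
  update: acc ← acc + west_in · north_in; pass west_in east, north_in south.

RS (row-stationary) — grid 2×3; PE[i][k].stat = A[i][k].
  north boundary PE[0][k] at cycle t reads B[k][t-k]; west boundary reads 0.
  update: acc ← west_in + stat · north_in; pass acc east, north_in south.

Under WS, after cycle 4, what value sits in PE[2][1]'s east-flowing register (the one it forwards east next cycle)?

register = 7

WS on a 3×2 grid — tracing PE[2][1] and its feeders:
  step 0 · PE1,1: acc=0; fwd→0 fwd↓0
  step 0 · PE2,0: acc=0; fwd→0 fwd↓0
  step 0 · PE2,1: acc=0; fwd→0 fwd↓0
  step 1 · PE1,1: acc=0; fwd→0 fwd↓0
  step 1 · PE2,0: acc=0; fwd→0 fwd↓0
  step 1 · PE2,1: acc=0; fwd→0 fwd↓0
  step 2 · PE1,1: acc=63; fwd→9 fwd↓63
  step 2 · PE2,0: acc=128; fwd→7 fwd↓128
  step 2 · PE2,1: acc=0; fwd→0 fwd↓0
  step 3 · PE1,1: acc=19; fwd→1 fwd↓19
  step 3 · PE2,0: acc=68; fwd→7 fwd↓68
  step 3 · PE2,1: acc=119; fwd→7 fwd↓119
  step 4 · PE1,1: acc=0; fwd→0 fwd↓0
  step 4 · PE2,0: acc=0; fwd→0 fwd↓0
  step 4 · PE2,1: acc=75; fwd→7 fwd↓75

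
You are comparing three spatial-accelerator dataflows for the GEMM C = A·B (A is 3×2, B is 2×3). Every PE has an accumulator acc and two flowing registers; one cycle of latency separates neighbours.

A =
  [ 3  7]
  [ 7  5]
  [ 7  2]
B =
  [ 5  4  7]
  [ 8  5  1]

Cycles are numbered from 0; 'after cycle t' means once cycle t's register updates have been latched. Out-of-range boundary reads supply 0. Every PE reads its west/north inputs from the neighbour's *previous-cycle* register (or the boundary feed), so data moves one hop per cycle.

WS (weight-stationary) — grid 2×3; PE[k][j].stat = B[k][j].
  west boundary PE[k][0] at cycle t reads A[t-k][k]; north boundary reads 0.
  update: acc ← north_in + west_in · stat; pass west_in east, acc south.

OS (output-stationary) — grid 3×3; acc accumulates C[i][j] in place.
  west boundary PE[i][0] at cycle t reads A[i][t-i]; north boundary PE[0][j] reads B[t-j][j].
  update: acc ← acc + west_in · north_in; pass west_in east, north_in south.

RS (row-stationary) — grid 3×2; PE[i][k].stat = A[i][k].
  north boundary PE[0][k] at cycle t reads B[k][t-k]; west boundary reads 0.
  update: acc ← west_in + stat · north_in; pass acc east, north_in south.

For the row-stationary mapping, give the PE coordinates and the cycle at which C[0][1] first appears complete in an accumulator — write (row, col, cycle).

RS — PE[0][1] is where C[0][1] collects:
  t=0 PE[0][1]: acc=0 h=0 v=0
  t=1 PE[0][1]: acc=71 h=71 v=8
  t=2 PE[0][1]: acc=47 h=47 v=5

(row, col, cycle) = (0, 1, 2)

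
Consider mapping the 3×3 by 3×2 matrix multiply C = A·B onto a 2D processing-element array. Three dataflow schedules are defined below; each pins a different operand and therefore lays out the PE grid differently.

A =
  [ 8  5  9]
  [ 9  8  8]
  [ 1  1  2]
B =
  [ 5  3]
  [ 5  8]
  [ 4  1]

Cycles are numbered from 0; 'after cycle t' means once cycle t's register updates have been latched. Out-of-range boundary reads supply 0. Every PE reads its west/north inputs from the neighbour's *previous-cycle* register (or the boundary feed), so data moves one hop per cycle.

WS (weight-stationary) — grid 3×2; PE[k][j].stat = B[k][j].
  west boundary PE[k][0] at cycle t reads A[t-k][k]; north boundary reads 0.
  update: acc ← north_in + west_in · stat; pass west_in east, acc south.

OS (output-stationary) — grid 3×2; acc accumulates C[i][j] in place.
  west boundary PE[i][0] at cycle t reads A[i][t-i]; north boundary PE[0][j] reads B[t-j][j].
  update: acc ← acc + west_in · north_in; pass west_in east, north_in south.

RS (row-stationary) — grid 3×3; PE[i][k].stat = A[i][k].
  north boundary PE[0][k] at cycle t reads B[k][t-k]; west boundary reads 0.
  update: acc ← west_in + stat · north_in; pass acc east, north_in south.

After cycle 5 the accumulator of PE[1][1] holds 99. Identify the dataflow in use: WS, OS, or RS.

WS [3×2] PE[1][1] across cycles:
  cycle 0: PE[1][1] → acc 0, east 0, south 0
  cycle 1: PE[1][1] → acc 0, east 0, south 0
  cycle 2: PE[1][1] → acc 64, east 5, south 64
  cycle 3: PE[1][1] → acc 91, east 8, south 91
  cycle 4: PE[1][1] → acc 11, east 1, south 11
  cycle 5: PE[1][1] → acc 0, east 0, south 0
OS [3×2] PE[1][1] across cycles:
  cycle 0: PE[1][1] → acc 0, east 0, south 0
  cycle 1: PE[1][1] → acc 0, east 0, south 0
  cycle 2: PE[1][1] → acc 27, east 9, south 3
  cycle 3: PE[1][1] → acc 91, east 8, south 8
  cycle 4: PE[1][1] → acc 99, east 8, south 1
  cycle 5: PE[1][1] → acc 99, east 0, south 0
RS [3×3] PE[1][1] across cycles:
  cycle 0: PE[1][1] → acc 0, east 0, south 0
  cycle 1: PE[1][1] → acc 0, east 0, south 0
  cycle 2: PE[1][1] → acc 85, east 85, south 5
  cycle 3: PE[1][1] → acc 91, east 91, south 8
  cycle 4: PE[1][1] → acc 0, east 0, south 0
  cycle 5: PE[1][1] → acc 0, east 0, south 0

dataflow = OS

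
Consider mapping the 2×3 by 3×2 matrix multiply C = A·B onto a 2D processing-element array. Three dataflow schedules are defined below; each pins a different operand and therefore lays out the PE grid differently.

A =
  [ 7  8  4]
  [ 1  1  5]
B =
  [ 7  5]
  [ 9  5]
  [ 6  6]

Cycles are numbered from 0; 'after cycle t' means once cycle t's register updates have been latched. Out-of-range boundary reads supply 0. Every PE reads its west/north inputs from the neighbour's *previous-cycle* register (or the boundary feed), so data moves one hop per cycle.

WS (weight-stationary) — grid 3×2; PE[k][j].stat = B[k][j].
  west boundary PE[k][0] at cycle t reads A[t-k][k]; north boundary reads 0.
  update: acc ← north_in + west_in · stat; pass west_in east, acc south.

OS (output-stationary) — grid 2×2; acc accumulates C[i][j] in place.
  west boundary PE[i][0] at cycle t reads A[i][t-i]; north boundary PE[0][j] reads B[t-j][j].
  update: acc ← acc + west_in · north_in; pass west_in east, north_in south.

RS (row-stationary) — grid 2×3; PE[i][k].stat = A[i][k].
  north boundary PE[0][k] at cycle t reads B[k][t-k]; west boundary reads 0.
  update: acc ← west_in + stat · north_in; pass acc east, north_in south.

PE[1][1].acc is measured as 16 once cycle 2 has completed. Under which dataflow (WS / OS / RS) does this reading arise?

dataflow = RS

WS [3×2] PE[1][1] across cycles:
  after 0 — PE[1][1] acc=0, pass-E 0, pass-S 0
  after 1 — PE[1][1] acc=0, pass-E 0, pass-S 0
  after 2 — PE[1][1] acc=75, pass-E 8, pass-S 75
OS [2×2] PE[1][1] across cycles:
  after 0 — PE[1][1] acc=0, pass-E 0, pass-S 0
  after 1 — PE[1][1] acc=0, pass-E 0, pass-S 0
  after 2 — PE[1][1] acc=5, pass-E 1, pass-S 5
RS [2×3] PE[1][1] across cycles:
  after 0 — PE[1][1] acc=0, pass-E 0, pass-S 0
  after 1 — PE[1][1] acc=0, pass-E 0, pass-S 0
  after 2 — PE[1][1] acc=16, pass-E 16, pass-S 9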